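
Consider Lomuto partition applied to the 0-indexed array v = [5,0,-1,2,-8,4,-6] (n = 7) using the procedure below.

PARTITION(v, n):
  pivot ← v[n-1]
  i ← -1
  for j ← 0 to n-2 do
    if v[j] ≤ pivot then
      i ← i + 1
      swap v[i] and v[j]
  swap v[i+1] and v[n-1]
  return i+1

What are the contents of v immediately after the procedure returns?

[-8,-6,-1,2,5,4,0]

pivot=-6, i=-1
j=0: 5>-6, skip
j=1: 0>-6, skip
j=2: -1>-6, skip
j=3: 2>-6, skip
j=4: -8≤-6, i=0, swap(0,4) ⇒ [-8,0,-1,2,5,4,-6]
j=5: 4>-6, skip
swap(1,6) ⇒ [-8,-6,-1,2,5,4,0]; return 1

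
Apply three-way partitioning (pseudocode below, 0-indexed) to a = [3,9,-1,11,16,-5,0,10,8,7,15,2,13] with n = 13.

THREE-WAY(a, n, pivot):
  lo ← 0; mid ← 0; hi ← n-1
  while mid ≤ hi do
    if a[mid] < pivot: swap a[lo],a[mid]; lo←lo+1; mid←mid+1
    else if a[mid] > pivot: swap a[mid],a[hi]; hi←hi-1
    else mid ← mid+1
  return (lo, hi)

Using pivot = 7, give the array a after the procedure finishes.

[3,2,-1,0,-5,7,10,8,16,15,11,13,9]

pivot = 7; lo=0, mid=0, hi=12
a[mid]=3<7: swap a[0],a[0]; lo=1,mid=1 → [3,9,-1,11,16,-5,0,10,8,7,15,2,13]
a[mid]=9>7: swap a[1],a[12]; hi=11 → [3,13,-1,11,16,-5,0,10,8,7,15,2,9]
a[mid]=13>7: swap a[1],a[11]; hi=10 → [3,2,-1,11,16,-5,0,10,8,7,15,13,9]
a[mid]=2<7: swap a[1],a[1]; lo=2,mid=2 → [3,2,-1,11,16,-5,0,10,8,7,15,13,9]
a[mid]=-1<7: swap a[2],a[2]; lo=3,mid=3 → [3,2,-1,11,16,-5,0,10,8,7,15,13,9]
a[mid]=11>7: swap a[3],a[10]; hi=9 → [3,2,-1,15,16,-5,0,10,8,7,11,13,9]
a[mid]=15>7: swap a[3],a[9]; hi=8 → [3,2,-1,7,16,-5,0,10,8,15,11,13,9]
a[mid]=7=7: mid=4
a[mid]=16>7: swap a[4],a[8]; hi=7 → [3,2,-1,7,8,-5,0,10,16,15,11,13,9]
a[mid]=8>7: swap a[4],a[7]; hi=6 → [3,2,-1,7,10,-5,0,8,16,15,11,13,9]
a[mid]=10>7: swap a[4],a[6]; hi=5 → [3,2,-1,7,0,-5,10,8,16,15,11,13,9]
a[mid]=0<7: swap a[3],a[4]; lo=4,mid=5 → [3,2,-1,0,7,-5,10,8,16,15,11,13,9]
a[mid]=-5<7: swap a[4],a[5]; lo=5,mid=6 → [3,2,-1,0,-5,7,10,8,16,15,11,13,9]
end: lo=5, hi=5; a = [3,2,-1,0,-5,7,10,8,16,15,11,13,9]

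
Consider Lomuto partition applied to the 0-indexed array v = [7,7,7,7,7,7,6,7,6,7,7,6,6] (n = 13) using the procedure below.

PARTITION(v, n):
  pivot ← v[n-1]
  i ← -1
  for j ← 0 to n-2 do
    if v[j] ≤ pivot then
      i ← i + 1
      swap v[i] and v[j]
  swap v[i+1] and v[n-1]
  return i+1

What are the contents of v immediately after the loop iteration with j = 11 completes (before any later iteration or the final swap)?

pivot = v[12] = 6; i = -1
j=0: v[0]=7 > 6 → no swap
j=1: v[1]=7 > 6 → no swap
j=2: v[2]=7 > 6 → no swap
j=3: v[3]=7 > 6 → no swap
j=4: v[4]=7 > 6 → no swap
j=5: v[5]=7 > 6 → no swap
j=6: v[6]=6 ≤ 6 → i=0, swap v[0],v[6] → [6,7,7,7,7,7,7,7,6,7,7,6,6]
j=7: v[7]=7 > 6 → no swap
j=8: v[8]=6 ≤ 6 → i=1, swap v[1],v[8] → [6,6,7,7,7,7,7,7,7,7,7,6,6]
j=9: v[9]=7 > 6 → no swap
j=10: v[10]=7 > 6 → no swap
j=11: v[11]=6 ≤ 6 → i=2, swap v[2],v[11] → [6,6,6,7,7,7,7,7,7,7,7,7,6]
(after j=11) v = [6,6,6,7,7,7,7,7,7,7,7,7,6]

[6,6,6,7,7,7,7,7,7,7,7,7,6]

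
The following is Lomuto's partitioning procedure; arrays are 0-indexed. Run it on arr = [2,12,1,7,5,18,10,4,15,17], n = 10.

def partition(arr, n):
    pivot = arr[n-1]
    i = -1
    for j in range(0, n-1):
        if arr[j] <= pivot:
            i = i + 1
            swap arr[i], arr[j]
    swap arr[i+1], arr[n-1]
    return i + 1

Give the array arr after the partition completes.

[2,12,1,7,5,10,4,15,17,18]

pivot=17, i=-1
j=0: 2≤17, i=0, swap(0,0) ⇒ [2,12,1,7,5,18,10,4,15,17]
j=1: 12≤17, i=1, swap(1,1) ⇒ [2,12,1,7,5,18,10,4,15,17]
j=2: 1≤17, i=2, swap(2,2) ⇒ [2,12,1,7,5,18,10,4,15,17]
j=3: 7≤17, i=3, swap(3,3) ⇒ [2,12,1,7,5,18,10,4,15,17]
j=4: 5≤17, i=4, swap(4,4) ⇒ [2,12,1,7,5,18,10,4,15,17]
j=5: 18>17, skip
j=6: 10≤17, i=5, swap(5,6) ⇒ [2,12,1,7,5,10,18,4,15,17]
j=7: 4≤17, i=6, swap(6,7) ⇒ [2,12,1,7,5,10,4,18,15,17]
j=8: 15≤17, i=7, swap(7,8) ⇒ [2,12,1,7,5,10,4,15,18,17]
swap(8,9) ⇒ [2,12,1,7,5,10,4,15,17,18]; return 8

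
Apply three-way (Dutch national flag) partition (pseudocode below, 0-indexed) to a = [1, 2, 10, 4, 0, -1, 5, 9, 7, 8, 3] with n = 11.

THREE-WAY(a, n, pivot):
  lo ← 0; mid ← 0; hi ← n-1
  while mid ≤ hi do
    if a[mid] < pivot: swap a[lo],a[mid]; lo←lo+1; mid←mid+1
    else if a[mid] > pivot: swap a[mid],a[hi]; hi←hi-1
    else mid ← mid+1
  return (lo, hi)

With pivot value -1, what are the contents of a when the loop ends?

[-1, 10, 4, 0, 2, 5, 9, 7, 8, 3, 1]

lo=0 mid=0 hi=10
1>-1: swap(0,10), hi=9 ⇒ [3, 2, 10, 4, 0, -1, 5, 9, 7, 8, 1]
3>-1: swap(0,9), hi=8 ⇒ [8, 2, 10, 4, 0, -1, 5, 9, 7, 3, 1]
8>-1: swap(0,8), hi=7 ⇒ [7, 2, 10, 4, 0, -1, 5, 9, 8, 3, 1]
7>-1: swap(0,7), hi=6 ⇒ [9, 2, 10, 4, 0, -1, 5, 7, 8, 3, 1]
9>-1: swap(0,6), hi=5 ⇒ [5, 2, 10, 4, 0, -1, 9, 7, 8, 3, 1]
5>-1: swap(0,5), hi=4 ⇒ [-1, 2, 10, 4, 0, 5, 9, 7, 8, 3, 1]
-1=-1: mid=1
2>-1: swap(1,4), hi=3 ⇒ [-1, 0, 10, 4, 2, 5, 9, 7, 8, 3, 1]
0>-1: swap(1,3), hi=2 ⇒ [-1, 4, 10, 0, 2, 5, 9, 7, 8, 3, 1]
4>-1: swap(1,2), hi=1 ⇒ [-1, 10, 4, 0, 2, 5, 9, 7, 8, 3, 1]
10>-1: swap(1,1), hi=0 ⇒ [-1, 10, 4, 0, 2, 5, 9, 7, 8, 3, 1]
done. lo=0 hi=0; a=[-1, 10, 4, 0, 2, 5, 9, 7, 8, 3, 1]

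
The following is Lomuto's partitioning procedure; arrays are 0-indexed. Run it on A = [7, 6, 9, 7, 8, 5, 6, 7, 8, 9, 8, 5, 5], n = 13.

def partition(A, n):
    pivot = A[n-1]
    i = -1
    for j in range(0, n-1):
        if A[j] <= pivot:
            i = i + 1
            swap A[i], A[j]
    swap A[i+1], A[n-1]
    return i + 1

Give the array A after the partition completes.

pivot=5, i=-1
j=0: 7>5, skip
j=1: 6>5, skip
j=2: 9>5, skip
j=3: 7>5, skip
j=4: 8>5, skip
j=5: 5≤5, i=0, swap(0,5) ⇒ [5, 6, 9, 7, 8, 7, 6, 7, 8, 9, 8, 5, 5]
j=6: 6>5, skip
j=7: 7>5, skip
j=8: 8>5, skip
j=9: 9>5, skip
j=10: 8>5, skip
j=11: 5≤5, i=1, swap(1,11) ⇒ [5, 5, 9, 7, 8, 7, 6, 7, 8, 9, 8, 6, 5]
swap(2,12) ⇒ [5, 5, 5, 7, 8, 7, 6, 7, 8, 9, 8, 6, 9]; return 2

[5, 5, 5, 7, 8, 7, 6, 7, 8, 9, 8, 6, 9]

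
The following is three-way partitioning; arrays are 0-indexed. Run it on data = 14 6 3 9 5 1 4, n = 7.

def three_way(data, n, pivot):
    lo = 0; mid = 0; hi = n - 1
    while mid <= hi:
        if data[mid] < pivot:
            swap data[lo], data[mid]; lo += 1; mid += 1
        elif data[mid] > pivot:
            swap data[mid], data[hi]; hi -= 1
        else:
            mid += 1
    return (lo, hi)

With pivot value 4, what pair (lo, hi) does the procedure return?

pivot = 4; lo=0, mid=0, hi=6
data[mid]=14>4: swap data[0],data[6]; hi=5 → 4 6 3 9 5 1 14
data[mid]=4=4: mid=1
data[mid]=6>4: swap data[1],data[5]; hi=4 → 4 1 3 9 5 6 14
data[mid]=1<4: swap data[0],data[1]; lo=1,mid=2 → 1 4 3 9 5 6 14
data[mid]=3<4: swap data[1],data[2]; lo=2,mid=3 → 1 3 4 9 5 6 14
data[mid]=9>4: swap data[3],data[4]; hi=3 → 1 3 4 5 9 6 14
data[mid]=5>4: swap data[3],data[3]; hi=2 → 1 3 4 5 9 6 14
end: lo=2, hi=2; data = 1 3 4 5 9 6 14

(2, 2)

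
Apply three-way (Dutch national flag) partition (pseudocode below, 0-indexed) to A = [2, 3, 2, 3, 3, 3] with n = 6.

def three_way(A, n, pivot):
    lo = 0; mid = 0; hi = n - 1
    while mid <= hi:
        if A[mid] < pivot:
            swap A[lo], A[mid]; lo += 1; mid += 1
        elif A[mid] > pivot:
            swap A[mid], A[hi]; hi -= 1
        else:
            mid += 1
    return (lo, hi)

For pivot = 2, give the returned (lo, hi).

pivot = 2; lo=0, mid=0, hi=5
A[mid]=2=2: mid=1
A[mid]=3>2: swap A[1],A[5]; hi=4 → [2, 3, 2, 3, 3, 3]
A[mid]=3>2: swap A[1],A[4]; hi=3 → [2, 3, 2, 3, 3, 3]
A[mid]=3>2: swap A[1],A[3]; hi=2 → [2, 3, 2, 3, 3, 3]
A[mid]=3>2: swap A[1],A[2]; hi=1 → [2, 2, 3, 3, 3, 3]
A[mid]=2=2: mid=2
end: lo=0, hi=1; A = [2, 2, 3, 3, 3, 3]

(0, 1)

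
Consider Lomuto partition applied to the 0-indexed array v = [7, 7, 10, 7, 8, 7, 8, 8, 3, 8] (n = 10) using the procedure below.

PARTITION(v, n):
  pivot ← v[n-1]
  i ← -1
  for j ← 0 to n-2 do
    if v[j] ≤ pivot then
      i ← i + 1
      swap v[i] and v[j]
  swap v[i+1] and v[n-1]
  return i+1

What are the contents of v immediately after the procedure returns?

pivot=8, i=-1
j=0: 7≤8, i=0, swap(0,0) ⇒ [7, 7, 10, 7, 8, 7, 8, 8, 3, 8]
j=1: 7≤8, i=1, swap(1,1) ⇒ [7, 7, 10, 7, 8, 7, 8, 8, 3, 8]
j=2: 10>8, skip
j=3: 7≤8, i=2, swap(2,3) ⇒ [7, 7, 7, 10, 8, 7, 8, 8, 3, 8]
j=4: 8≤8, i=3, swap(3,4) ⇒ [7, 7, 7, 8, 10, 7, 8, 8, 3, 8]
j=5: 7≤8, i=4, swap(4,5) ⇒ [7, 7, 7, 8, 7, 10, 8, 8, 3, 8]
j=6: 8≤8, i=5, swap(5,6) ⇒ [7, 7, 7, 8, 7, 8, 10, 8, 3, 8]
j=7: 8≤8, i=6, swap(6,7) ⇒ [7, 7, 7, 8, 7, 8, 8, 10, 3, 8]
j=8: 3≤8, i=7, swap(7,8) ⇒ [7, 7, 7, 8, 7, 8, 8, 3, 10, 8]
swap(8,9) ⇒ [7, 7, 7, 8, 7, 8, 8, 3, 8, 10]; return 8

[7, 7, 7, 8, 7, 8, 8, 3, 8, 10]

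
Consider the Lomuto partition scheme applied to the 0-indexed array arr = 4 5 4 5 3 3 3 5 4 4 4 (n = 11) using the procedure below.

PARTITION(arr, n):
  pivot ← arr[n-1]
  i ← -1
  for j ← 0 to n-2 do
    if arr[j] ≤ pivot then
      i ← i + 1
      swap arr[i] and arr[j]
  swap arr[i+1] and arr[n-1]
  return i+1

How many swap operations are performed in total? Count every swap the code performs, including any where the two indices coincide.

pivot = arr[10] = 4; i = -1
j=0: arr[0]=4 ≤ 4 → i=0, swap arr[0],arr[0] (no change) → 4 5 4 5 3 3 3 5 4 4 4
j=1: arr[1]=5 > 4 → no swap
j=2: arr[2]=4 ≤ 4 → i=1, swap arr[1],arr[2] → 4 4 5 5 3 3 3 5 4 4 4
j=3: arr[3]=5 > 4 → no swap
j=4: arr[4]=3 ≤ 4 → i=2, swap arr[2],arr[4] → 4 4 3 5 5 3 3 5 4 4 4
j=5: arr[5]=3 ≤ 4 → i=3, swap arr[3],arr[5] → 4 4 3 3 5 5 3 5 4 4 4
j=6: arr[6]=3 ≤ 4 → i=4, swap arr[4],arr[6] → 4 4 3 3 3 5 5 5 4 4 4
j=7: arr[7]=5 > 4 → no swap
j=8: arr[8]=4 ≤ 4 → i=5, swap arr[5],arr[8] → 4 4 3 3 3 4 5 5 5 4 4
j=9: arr[9]=4 ≤ 4 → i=6, swap arr[6],arr[9] → 4 4 3 3 3 4 4 5 5 5 4
final swap arr[7],arr[10] → 4 4 3 3 3 4 4 4 5 5 5; return 7

8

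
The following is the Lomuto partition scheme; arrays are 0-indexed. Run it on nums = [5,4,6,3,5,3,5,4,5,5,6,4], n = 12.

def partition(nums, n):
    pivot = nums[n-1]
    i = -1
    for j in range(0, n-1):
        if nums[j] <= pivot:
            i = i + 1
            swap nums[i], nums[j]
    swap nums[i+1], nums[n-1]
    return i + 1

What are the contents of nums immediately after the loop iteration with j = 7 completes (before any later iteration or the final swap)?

pivot = nums[11] = 4; i = -1
j=0: nums[0]=5 > 4 → no swap
j=1: nums[1]=4 ≤ 4 → i=0, swap nums[0],nums[1] → [4,5,6,3,5,3,5,4,5,5,6,4]
j=2: nums[2]=6 > 4 → no swap
j=3: nums[3]=3 ≤ 4 → i=1, swap nums[1],nums[3] → [4,3,6,5,5,3,5,4,5,5,6,4]
j=4: nums[4]=5 > 4 → no swap
j=5: nums[5]=3 ≤ 4 → i=2, swap nums[2],nums[5] → [4,3,3,5,5,6,5,4,5,5,6,4]
j=6: nums[6]=5 > 4 → no swap
j=7: nums[7]=4 ≤ 4 → i=3, swap nums[3],nums[7] → [4,3,3,4,5,6,5,5,5,5,6,4]
(after j=7) nums = [4,3,3,4,5,6,5,5,5,5,6,4]

[4,3,3,4,5,6,5,5,5,5,6,4]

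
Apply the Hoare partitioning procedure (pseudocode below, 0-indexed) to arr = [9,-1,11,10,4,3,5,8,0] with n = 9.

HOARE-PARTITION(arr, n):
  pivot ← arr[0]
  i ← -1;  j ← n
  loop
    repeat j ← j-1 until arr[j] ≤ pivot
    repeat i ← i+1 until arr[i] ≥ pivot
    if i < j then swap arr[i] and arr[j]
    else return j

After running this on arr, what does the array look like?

[0,-1,8,5,4,3,10,11,9]

pivot=9
j stops at 8 (0), i stops at 0 (9); swap ⇒ [0,-1,11,10,4,3,5,8,9]
j stops at 7 (8), i stops at 2 (11); swap ⇒ [0,-1,8,10,4,3,5,11,9]
j stops at 6 (5), i stops at 3 (10); swap ⇒ [0,-1,8,5,4,3,10,11,9]
j stops at 5, i stops at 6; i≥j ⇒ return 5. arr=[0,-1,8,5,4,3,10,11,9]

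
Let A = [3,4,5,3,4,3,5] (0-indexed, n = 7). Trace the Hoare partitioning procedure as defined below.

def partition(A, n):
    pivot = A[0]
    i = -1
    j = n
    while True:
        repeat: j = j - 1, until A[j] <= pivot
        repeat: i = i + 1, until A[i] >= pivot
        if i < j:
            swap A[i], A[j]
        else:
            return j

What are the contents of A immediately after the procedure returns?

[3,3,5,4,4,3,5]

pivot=3
j stops at 5 (3), i stops at 0 (3); swap ⇒ [3,4,5,3,4,3,5]
j stops at 3 (3), i stops at 1 (4); swap ⇒ [3,3,5,4,4,3,5]
j stops at 1, i stops at 2; i≥j ⇒ return 1. A=[3,3,5,4,4,3,5]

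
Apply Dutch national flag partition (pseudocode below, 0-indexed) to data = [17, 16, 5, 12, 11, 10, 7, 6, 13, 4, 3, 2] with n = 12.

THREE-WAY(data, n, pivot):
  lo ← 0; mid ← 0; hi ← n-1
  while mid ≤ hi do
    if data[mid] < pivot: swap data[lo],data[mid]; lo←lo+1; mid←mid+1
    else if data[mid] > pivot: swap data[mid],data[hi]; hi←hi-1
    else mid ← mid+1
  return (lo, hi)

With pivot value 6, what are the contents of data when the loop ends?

pivot = 6; lo=0, mid=0, hi=11
data[mid]=17>6: swap data[0],data[11]; hi=10 → [2, 16, 5, 12, 11, 10, 7, 6, 13, 4, 3, 17]
data[mid]=2<6: swap data[0],data[0]; lo=1,mid=1 → [2, 16, 5, 12, 11, 10, 7, 6, 13, 4, 3, 17]
data[mid]=16>6: swap data[1],data[10]; hi=9 → [2, 3, 5, 12, 11, 10, 7, 6, 13, 4, 16, 17]
data[mid]=3<6: swap data[1],data[1]; lo=2,mid=2 → [2, 3, 5, 12, 11, 10, 7, 6, 13, 4, 16, 17]
data[mid]=5<6: swap data[2],data[2]; lo=3,mid=3 → [2, 3, 5, 12, 11, 10, 7, 6, 13, 4, 16, 17]
data[mid]=12>6: swap data[3],data[9]; hi=8 → [2, 3, 5, 4, 11, 10, 7, 6, 13, 12, 16, 17]
data[mid]=4<6: swap data[3],data[3]; lo=4,mid=4 → [2, 3, 5, 4, 11, 10, 7, 6, 13, 12, 16, 17]
data[mid]=11>6: swap data[4],data[8]; hi=7 → [2, 3, 5, 4, 13, 10, 7, 6, 11, 12, 16, 17]
data[mid]=13>6: swap data[4],data[7]; hi=6 → [2, 3, 5, 4, 6, 10, 7, 13, 11, 12, 16, 17]
data[mid]=6=6: mid=5
data[mid]=10>6: swap data[5],data[6]; hi=5 → [2, 3, 5, 4, 6, 7, 10, 13, 11, 12, 16, 17]
data[mid]=7>6: swap data[5],data[5]; hi=4 → [2, 3, 5, 4, 6, 7, 10, 13, 11, 12, 16, 17]
end: lo=4, hi=4; data = [2, 3, 5, 4, 6, 7, 10, 13, 11, 12, 16, 17]

[2, 3, 5, 4, 6, 7, 10, 13, 11, 12, 16, 17]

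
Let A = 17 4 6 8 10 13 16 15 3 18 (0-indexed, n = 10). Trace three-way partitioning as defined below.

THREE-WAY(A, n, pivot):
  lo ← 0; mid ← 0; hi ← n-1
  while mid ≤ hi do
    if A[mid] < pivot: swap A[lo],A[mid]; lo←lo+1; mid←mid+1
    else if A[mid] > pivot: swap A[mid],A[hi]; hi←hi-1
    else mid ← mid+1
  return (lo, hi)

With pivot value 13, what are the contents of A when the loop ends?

pivot = 13; lo=0, mid=0, hi=9
A[mid]=17>13: swap A[0],A[9]; hi=8 → 18 4 6 8 10 13 16 15 3 17
A[mid]=18>13: swap A[0],A[8]; hi=7 → 3 4 6 8 10 13 16 15 18 17
A[mid]=3<13: swap A[0],A[0]; lo=1,mid=1 → 3 4 6 8 10 13 16 15 18 17
A[mid]=4<13: swap A[1],A[1]; lo=2,mid=2 → 3 4 6 8 10 13 16 15 18 17
A[mid]=6<13: swap A[2],A[2]; lo=3,mid=3 → 3 4 6 8 10 13 16 15 18 17
A[mid]=8<13: swap A[3],A[3]; lo=4,mid=4 → 3 4 6 8 10 13 16 15 18 17
A[mid]=10<13: swap A[4],A[4]; lo=5,mid=5 → 3 4 6 8 10 13 16 15 18 17
A[mid]=13=13: mid=6
A[mid]=16>13: swap A[6],A[7]; hi=6 → 3 4 6 8 10 13 15 16 18 17
A[mid]=15>13: swap A[6],A[6]; hi=5 → 3 4 6 8 10 13 15 16 18 17
end: lo=5, hi=5; A = 3 4 6 8 10 13 15 16 18 17

3 4 6 8 10 13 15 16 18 17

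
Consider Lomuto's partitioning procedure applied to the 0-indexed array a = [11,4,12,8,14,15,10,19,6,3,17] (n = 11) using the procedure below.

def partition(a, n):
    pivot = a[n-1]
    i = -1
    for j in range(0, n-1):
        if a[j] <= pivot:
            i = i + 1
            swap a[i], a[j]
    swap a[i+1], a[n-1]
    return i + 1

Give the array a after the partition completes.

[11,4,12,8,14,15,10,6,3,17,19]

pivot = a[10] = 17; i = -1
j=0: a[0]=11 ≤ 17 → i=0, swap a[0],a[0] (no change) → [11,4,12,8,14,15,10,19,6,3,17]
j=1: a[1]=4 ≤ 17 → i=1, swap a[1],a[1] (no change) → [11,4,12,8,14,15,10,19,6,3,17]
j=2: a[2]=12 ≤ 17 → i=2, swap a[2],a[2] (no change) → [11,4,12,8,14,15,10,19,6,3,17]
j=3: a[3]=8 ≤ 17 → i=3, swap a[3],a[3] (no change) → [11,4,12,8,14,15,10,19,6,3,17]
j=4: a[4]=14 ≤ 17 → i=4, swap a[4],a[4] (no change) → [11,4,12,8,14,15,10,19,6,3,17]
j=5: a[5]=15 ≤ 17 → i=5, swap a[5],a[5] (no change) → [11,4,12,8,14,15,10,19,6,3,17]
j=6: a[6]=10 ≤ 17 → i=6, swap a[6],a[6] (no change) → [11,4,12,8,14,15,10,19,6,3,17]
j=7: a[7]=19 > 17 → no swap
j=8: a[8]=6 ≤ 17 → i=7, swap a[7],a[8] → [11,4,12,8,14,15,10,6,19,3,17]
j=9: a[9]=3 ≤ 17 → i=8, swap a[8],a[9] → [11,4,12,8,14,15,10,6,3,19,17]
final swap a[9],a[10] → [11,4,12,8,14,15,10,6,3,17,19]; return 9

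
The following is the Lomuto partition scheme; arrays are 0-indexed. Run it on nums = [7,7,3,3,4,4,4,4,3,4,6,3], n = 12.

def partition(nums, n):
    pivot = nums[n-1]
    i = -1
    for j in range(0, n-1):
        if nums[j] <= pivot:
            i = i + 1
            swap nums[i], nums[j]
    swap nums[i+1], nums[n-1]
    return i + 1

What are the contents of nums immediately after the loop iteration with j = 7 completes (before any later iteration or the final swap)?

[3,3,7,7,4,4,4,4,3,4,6,3]

pivot=3, i=-1
j=0: 7>3, skip
j=1: 7>3, skip
j=2: 3≤3, i=0, swap(0,2) ⇒ [3,7,7,3,4,4,4,4,3,4,6,3]
j=3: 3≤3, i=1, swap(1,3) ⇒ [3,3,7,7,4,4,4,4,3,4,6,3]
j=4: 4>3, skip
j=5: 4>3, skip
j=6: 4>3, skip
j=7: 4>3, skip
(after j=7) nums = [3,3,7,7,4,4,4,4,3,4,6,3]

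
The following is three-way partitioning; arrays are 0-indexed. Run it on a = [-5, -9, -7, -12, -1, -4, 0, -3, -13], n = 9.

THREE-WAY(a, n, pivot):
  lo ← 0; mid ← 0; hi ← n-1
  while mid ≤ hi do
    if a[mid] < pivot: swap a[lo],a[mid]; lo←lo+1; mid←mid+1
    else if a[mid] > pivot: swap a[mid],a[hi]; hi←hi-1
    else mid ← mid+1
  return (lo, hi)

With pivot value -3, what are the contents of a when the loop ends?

lo=0 mid=0 hi=8
-5<-3: swap(0,0), lo=1 mid=1 ⇒ [-5, -9, -7, -12, -1, -4, 0, -3, -13]
-9<-3: swap(1,1), lo=2 mid=2 ⇒ [-5, -9, -7, -12, -1, -4, 0, -3, -13]
-7<-3: swap(2,2), lo=3 mid=3 ⇒ [-5, -9, -7, -12, -1, -4, 0, -3, -13]
-12<-3: swap(3,3), lo=4 mid=4 ⇒ [-5, -9, -7, -12, -1, -4, 0, -3, -13]
-1>-3: swap(4,8), hi=7 ⇒ [-5, -9, -7, -12, -13, -4, 0, -3, -1]
-13<-3: swap(4,4), lo=5 mid=5 ⇒ [-5, -9, -7, -12, -13, -4, 0, -3, -1]
-4<-3: swap(5,5), lo=6 mid=6 ⇒ [-5, -9, -7, -12, -13, -4, 0, -3, -1]
0>-3: swap(6,7), hi=6 ⇒ [-5, -9, -7, -12, -13, -4, -3, 0, -1]
-3=-3: mid=7
done. lo=6 hi=6; a=[-5, -9, -7, -12, -13, -4, -3, 0, -1]

[-5, -9, -7, -12, -13, -4, -3, 0, -1]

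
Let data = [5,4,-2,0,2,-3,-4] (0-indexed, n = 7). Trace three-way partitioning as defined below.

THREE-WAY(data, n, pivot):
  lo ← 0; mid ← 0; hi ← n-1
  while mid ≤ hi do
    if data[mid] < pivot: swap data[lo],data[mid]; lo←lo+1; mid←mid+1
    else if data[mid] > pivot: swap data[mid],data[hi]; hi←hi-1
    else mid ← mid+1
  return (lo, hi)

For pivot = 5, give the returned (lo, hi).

(6, 6)

lo=0 mid=0 hi=6
5=5: mid=1
4<5: swap(0,1), lo=1 mid=2 ⇒ [4,5,-2,0,2,-3,-4]
-2<5: swap(1,2), lo=2 mid=3 ⇒ [4,-2,5,0,2,-3,-4]
0<5: swap(2,3), lo=3 mid=4 ⇒ [4,-2,0,5,2,-3,-4]
2<5: swap(3,4), lo=4 mid=5 ⇒ [4,-2,0,2,5,-3,-4]
-3<5: swap(4,5), lo=5 mid=6 ⇒ [4,-2,0,2,-3,5,-4]
-4<5: swap(5,6), lo=6 mid=7 ⇒ [4,-2,0,2,-3,-4,5]
done. lo=6 hi=6; data=[4,-2,0,2,-3,-4,5]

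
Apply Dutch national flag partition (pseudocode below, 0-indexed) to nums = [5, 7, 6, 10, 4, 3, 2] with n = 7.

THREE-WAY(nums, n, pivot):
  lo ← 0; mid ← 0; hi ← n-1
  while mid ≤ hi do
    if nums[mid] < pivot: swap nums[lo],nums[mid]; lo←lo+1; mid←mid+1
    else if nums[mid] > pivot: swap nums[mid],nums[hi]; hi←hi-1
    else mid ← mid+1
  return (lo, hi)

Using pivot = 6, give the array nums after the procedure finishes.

lo=0 mid=0 hi=6
5<6: swap(0,0), lo=1 mid=1 ⇒ [5, 7, 6, 10, 4, 3, 2]
7>6: swap(1,6), hi=5 ⇒ [5, 2, 6, 10, 4, 3, 7]
2<6: swap(1,1), lo=2 mid=2 ⇒ [5, 2, 6, 10, 4, 3, 7]
6=6: mid=3
10>6: swap(3,5), hi=4 ⇒ [5, 2, 6, 3, 4, 10, 7]
3<6: swap(2,3), lo=3 mid=4 ⇒ [5, 2, 3, 6, 4, 10, 7]
4<6: swap(3,4), lo=4 mid=5 ⇒ [5, 2, 3, 4, 6, 10, 7]
done. lo=4 hi=4; nums=[5, 2, 3, 4, 6, 10, 7]

[5, 2, 3, 4, 6, 10, 7]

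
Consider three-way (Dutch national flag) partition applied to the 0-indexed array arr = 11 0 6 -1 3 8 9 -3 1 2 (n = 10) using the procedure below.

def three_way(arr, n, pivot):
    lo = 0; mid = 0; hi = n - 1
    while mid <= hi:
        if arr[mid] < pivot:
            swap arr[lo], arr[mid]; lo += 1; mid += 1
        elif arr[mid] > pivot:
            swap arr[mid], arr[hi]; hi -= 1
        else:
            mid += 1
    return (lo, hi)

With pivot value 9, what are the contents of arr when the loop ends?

pivot = 9; lo=0, mid=0, hi=9
arr[mid]=11>9: swap arr[0],arr[9]; hi=8 → 2 0 6 -1 3 8 9 -3 1 11
arr[mid]=2<9: swap arr[0],arr[0]; lo=1,mid=1 → 2 0 6 -1 3 8 9 -3 1 11
arr[mid]=0<9: swap arr[1],arr[1]; lo=2,mid=2 → 2 0 6 -1 3 8 9 -3 1 11
arr[mid]=6<9: swap arr[2],arr[2]; lo=3,mid=3 → 2 0 6 -1 3 8 9 -3 1 11
arr[mid]=-1<9: swap arr[3],arr[3]; lo=4,mid=4 → 2 0 6 -1 3 8 9 -3 1 11
arr[mid]=3<9: swap arr[4],arr[4]; lo=5,mid=5 → 2 0 6 -1 3 8 9 -3 1 11
arr[mid]=8<9: swap arr[5],arr[5]; lo=6,mid=6 → 2 0 6 -1 3 8 9 -3 1 11
arr[mid]=9=9: mid=7
arr[mid]=-3<9: swap arr[6],arr[7]; lo=7,mid=8 → 2 0 6 -1 3 8 -3 9 1 11
arr[mid]=1<9: swap arr[7],arr[8]; lo=8,mid=9 → 2 0 6 -1 3 8 -3 1 9 11
end: lo=8, hi=8; arr = 2 0 6 -1 3 8 -3 1 9 11

2 0 6 -1 3 8 -3 1 9 11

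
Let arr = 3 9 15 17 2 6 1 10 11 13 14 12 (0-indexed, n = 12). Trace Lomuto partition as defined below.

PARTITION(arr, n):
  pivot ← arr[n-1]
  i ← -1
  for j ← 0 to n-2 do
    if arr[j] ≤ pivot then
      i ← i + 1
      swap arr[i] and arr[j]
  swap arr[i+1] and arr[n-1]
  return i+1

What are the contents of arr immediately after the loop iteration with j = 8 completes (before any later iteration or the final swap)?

3 9 2 6 1 10 11 17 15 13 14 12

pivot = arr[11] = 12; i = -1
j=0: arr[0]=3 ≤ 12 → i=0, swap arr[0],arr[0] (no change) → 3 9 15 17 2 6 1 10 11 13 14 12
j=1: arr[1]=9 ≤ 12 → i=1, swap arr[1],arr[1] (no change) → 3 9 15 17 2 6 1 10 11 13 14 12
j=2: arr[2]=15 > 12 → no swap
j=3: arr[3]=17 > 12 → no swap
j=4: arr[4]=2 ≤ 12 → i=2, swap arr[2],arr[4] → 3 9 2 17 15 6 1 10 11 13 14 12
j=5: arr[5]=6 ≤ 12 → i=3, swap arr[3],arr[5] → 3 9 2 6 15 17 1 10 11 13 14 12
j=6: arr[6]=1 ≤ 12 → i=4, swap arr[4],arr[6] → 3 9 2 6 1 17 15 10 11 13 14 12
j=7: arr[7]=10 ≤ 12 → i=5, swap arr[5],arr[7] → 3 9 2 6 1 10 15 17 11 13 14 12
j=8: arr[8]=11 ≤ 12 → i=6, swap arr[6],arr[8] → 3 9 2 6 1 10 11 17 15 13 14 12
(after j=8) arr = 3 9 2 6 1 10 11 17 15 13 14 12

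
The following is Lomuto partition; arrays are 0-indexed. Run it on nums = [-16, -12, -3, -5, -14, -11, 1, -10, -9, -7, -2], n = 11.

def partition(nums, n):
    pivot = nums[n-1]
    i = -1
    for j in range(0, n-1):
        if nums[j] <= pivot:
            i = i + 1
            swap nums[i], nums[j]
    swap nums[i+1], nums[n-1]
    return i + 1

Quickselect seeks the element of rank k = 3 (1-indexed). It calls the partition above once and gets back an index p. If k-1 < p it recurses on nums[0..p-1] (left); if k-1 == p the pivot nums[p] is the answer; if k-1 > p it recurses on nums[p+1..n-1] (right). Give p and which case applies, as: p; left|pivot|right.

pivot = nums[10] = -2; i = -1
j=0: nums[0]=-16 ≤ -2 → i=0, swap nums[0],nums[0] (no change) → [-16, -12, -3, -5, -14, -11, 1, -10, -9, -7, -2]
j=1: nums[1]=-12 ≤ -2 → i=1, swap nums[1],nums[1] (no change) → [-16, -12, -3, -5, -14, -11, 1, -10, -9, -7, -2]
j=2: nums[2]=-3 ≤ -2 → i=2, swap nums[2],nums[2] (no change) → [-16, -12, -3, -5, -14, -11, 1, -10, -9, -7, -2]
j=3: nums[3]=-5 ≤ -2 → i=3, swap nums[3],nums[3] (no change) → [-16, -12, -3, -5, -14, -11, 1, -10, -9, -7, -2]
j=4: nums[4]=-14 ≤ -2 → i=4, swap nums[4],nums[4] (no change) → [-16, -12, -3, -5, -14, -11, 1, -10, -9, -7, -2]
j=5: nums[5]=-11 ≤ -2 → i=5, swap nums[5],nums[5] (no change) → [-16, -12, -3, -5, -14, -11, 1, -10, -9, -7, -2]
j=6: nums[6]=1 > -2 → no swap
j=7: nums[7]=-10 ≤ -2 → i=6, swap nums[6],nums[7] → [-16, -12, -3, -5, -14, -11, -10, 1, -9, -7, -2]
j=8: nums[8]=-9 ≤ -2 → i=7, swap nums[7],nums[8] → [-16, -12, -3, -5, -14, -11, -10, -9, 1, -7, -2]
j=9: nums[9]=-7 ≤ -2 → i=8, swap nums[8],nums[9] → [-16, -12, -3, -5, -14, -11, -10, -9, -7, 1, -2]
final swap nums[9],nums[10] → [-16, -12, -3, -5, -14, -11, -10, -9, -7, -2, 1]; return 9
p = 9; k-1 = 2 < 9 ⇒ left

9; left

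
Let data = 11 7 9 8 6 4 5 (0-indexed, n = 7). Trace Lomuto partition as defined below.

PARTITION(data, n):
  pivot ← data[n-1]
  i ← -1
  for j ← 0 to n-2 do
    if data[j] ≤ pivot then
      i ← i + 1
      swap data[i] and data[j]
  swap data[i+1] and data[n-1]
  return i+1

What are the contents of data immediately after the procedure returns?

4 5 9 8 6 11 7

pivot = data[6] = 5; i = -1
j=0: data[0]=11 > 5 → no swap
j=1: data[1]=7 > 5 → no swap
j=2: data[2]=9 > 5 → no swap
j=3: data[3]=8 > 5 → no swap
j=4: data[4]=6 > 5 → no swap
j=5: data[5]=4 ≤ 5 → i=0, swap data[0],data[5] → 4 7 9 8 6 11 5
final swap data[1],data[6] → 4 5 9 8 6 11 7; return 1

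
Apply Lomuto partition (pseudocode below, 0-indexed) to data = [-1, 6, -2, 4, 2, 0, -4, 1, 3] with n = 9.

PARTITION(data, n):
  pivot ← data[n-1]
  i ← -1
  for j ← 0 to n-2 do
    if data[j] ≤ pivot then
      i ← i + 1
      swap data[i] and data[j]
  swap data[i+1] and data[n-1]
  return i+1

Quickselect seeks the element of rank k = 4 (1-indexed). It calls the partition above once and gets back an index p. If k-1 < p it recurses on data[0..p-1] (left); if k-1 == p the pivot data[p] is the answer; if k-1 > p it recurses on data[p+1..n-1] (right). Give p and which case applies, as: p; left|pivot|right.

pivot = data[8] = 3; i = -1
j=0: data[0]=-1 ≤ 3 → i=0, swap data[0],data[0] (no change) → [-1, 6, -2, 4, 2, 0, -4, 1, 3]
j=1: data[1]=6 > 3 → no swap
j=2: data[2]=-2 ≤ 3 → i=1, swap data[1],data[2] → [-1, -2, 6, 4, 2, 0, -4, 1, 3]
j=3: data[3]=4 > 3 → no swap
j=4: data[4]=2 ≤ 3 → i=2, swap data[2],data[4] → [-1, -2, 2, 4, 6, 0, -4, 1, 3]
j=5: data[5]=0 ≤ 3 → i=3, swap data[3],data[5] → [-1, -2, 2, 0, 6, 4, -4, 1, 3]
j=6: data[6]=-4 ≤ 3 → i=4, swap data[4],data[6] → [-1, -2, 2, 0, -4, 4, 6, 1, 3]
j=7: data[7]=1 ≤ 3 → i=5, swap data[5],data[7] → [-1, -2, 2, 0, -4, 1, 6, 4, 3]
final swap data[6],data[8] → [-1, -2, 2, 0, -4, 1, 3, 4, 6]; return 6
p = 6; k-1 = 3 < 6 ⇒ left

6; left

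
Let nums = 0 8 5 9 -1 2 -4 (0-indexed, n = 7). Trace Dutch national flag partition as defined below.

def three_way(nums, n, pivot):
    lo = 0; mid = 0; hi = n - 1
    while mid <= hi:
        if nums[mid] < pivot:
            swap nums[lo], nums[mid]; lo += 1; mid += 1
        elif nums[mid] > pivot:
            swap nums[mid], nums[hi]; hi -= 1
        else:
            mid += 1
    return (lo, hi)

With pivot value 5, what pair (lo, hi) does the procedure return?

lo=0 mid=0 hi=6
0<5: swap(0,0), lo=1 mid=1 ⇒ 0 8 5 9 -1 2 -4
8>5: swap(1,6), hi=5 ⇒ 0 -4 5 9 -1 2 8
-4<5: swap(1,1), lo=2 mid=2 ⇒ 0 -4 5 9 -1 2 8
5=5: mid=3
9>5: swap(3,5), hi=4 ⇒ 0 -4 5 2 -1 9 8
2<5: swap(2,3), lo=3 mid=4 ⇒ 0 -4 2 5 -1 9 8
-1<5: swap(3,4), lo=4 mid=5 ⇒ 0 -4 2 -1 5 9 8
done. lo=4 hi=4; nums=0 -4 2 -1 5 9 8

(4, 4)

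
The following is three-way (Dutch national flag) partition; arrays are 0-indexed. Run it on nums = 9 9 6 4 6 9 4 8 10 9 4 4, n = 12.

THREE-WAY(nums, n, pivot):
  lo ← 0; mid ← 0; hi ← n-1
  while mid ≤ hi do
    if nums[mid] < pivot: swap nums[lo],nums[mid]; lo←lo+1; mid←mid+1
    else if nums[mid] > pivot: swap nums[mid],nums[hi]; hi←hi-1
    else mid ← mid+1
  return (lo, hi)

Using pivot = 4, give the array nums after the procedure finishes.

4 4 4 4 9 6 8 10 9 6 9 9

pivot = 4; lo=0, mid=0, hi=11
nums[mid]=9>4: swap nums[0],nums[11]; hi=10 → 4 9 6 4 6 9 4 8 10 9 4 9
nums[mid]=4=4: mid=1
nums[mid]=9>4: swap nums[1],nums[10]; hi=9 → 4 4 6 4 6 9 4 8 10 9 9 9
nums[mid]=4=4: mid=2
nums[mid]=6>4: swap nums[2],nums[9]; hi=8 → 4 4 9 4 6 9 4 8 10 6 9 9
nums[mid]=9>4: swap nums[2],nums[8]; hi=7 → 4 4 10 4 6 9 4 8 9 6 9 9
nums[mid]=10>4: swap nums[2],nums[7]; hi=6 → 4 4 8 4 6 9 4 10 9 6 9 9
nums[mid]=8>4: swap nums[2],nums[6]; hi=5 → 4 4 4 4 6 9 8 10 9 6 9 9
nums[mid]=4=4: mid=3
nums[mid]=4=4: mid=4
nums[mid]=6>4: swap nums[4],nums[5]; hi=4 → 4 4 4 4 9 6 8 10 9 6 9 9
nums[mid]=9>4: swap nums[4],nums[4]; hi=3 → 4 4 4 4 9 6 8 10 9 6 9 9
end: lo=0, hi=3; nums = 4 4 4 4 9 6 8 10 9 6 9 9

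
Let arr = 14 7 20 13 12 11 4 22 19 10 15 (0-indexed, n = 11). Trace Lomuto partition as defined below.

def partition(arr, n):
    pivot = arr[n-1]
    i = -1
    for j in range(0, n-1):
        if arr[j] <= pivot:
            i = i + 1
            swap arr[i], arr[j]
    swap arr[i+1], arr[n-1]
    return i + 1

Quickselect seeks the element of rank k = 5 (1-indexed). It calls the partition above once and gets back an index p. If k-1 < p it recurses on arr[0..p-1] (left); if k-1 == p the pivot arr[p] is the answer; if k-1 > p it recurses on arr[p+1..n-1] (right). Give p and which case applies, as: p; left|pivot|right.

pivot=15, i=-1
j=0: 14≤15, i=0, swap(0,0) ⇒ 14 7 20 13 12 11 4 22 19 10 15
j=1: 7≤15, i=1, swap(1,1) ⇒ 14 7 20 13 12 11 4 22 19 10 15
j=2: 20>15, skip
j=3: 13≤15, i=2, swap(2,3) ⇒ 14 7 13 20 12 11 4 22 19 10 15
j=4: 12≤15, i=3, swap(3,4) ⇒ 14 7 13 12 20 11 4 22 19 10 15
j=5: 11≤15, i=4, swap(4,5) ⇒ 14 7 13 12 11 20 4 22 19 10 15
j=6: 4≤15, i=5, swap(5,6) ⇒ 14 7 13 12 11 4 20 22 19 10 15
j=7: 22>15, skip
j=8: 19>15, skip
j=9: 10≤15, i=6, swap(6,9) ⇒ 14 7 13 12 11 4 10 22 19 20 15
swap(7,10) ⇒ 14 7 13 12 11 4 10 15 19 20 22; return 7
p = 7; k-1 = 4 < 7 ⇒ left

7; left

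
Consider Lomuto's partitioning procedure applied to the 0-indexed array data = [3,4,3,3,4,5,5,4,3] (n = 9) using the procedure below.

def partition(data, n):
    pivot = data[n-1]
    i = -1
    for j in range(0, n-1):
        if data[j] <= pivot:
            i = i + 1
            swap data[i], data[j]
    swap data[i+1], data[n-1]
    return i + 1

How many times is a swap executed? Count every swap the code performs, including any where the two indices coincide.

pivot = data[8] = 3; i = -1
j=0: data[0]=3 ≤ 3 → i=0, swap data[0],data[0] (no change) → [3,4,3,3,4,5,5,4,3]
j=1: data[1]=4 > 3 → no swap
j=2: data[2]=3 ≤ 3 → i=1, swap data[1],data[2] → [3,3,4,3,4,5,5,4,3]
j=3: data[3]=3 ≤ 3 → i=2, swap data[2],data[3] → [3,3,3,4,4,5,5,4,3]
j=4: data[4]=4 > 3 → no swap
j=5: data[5]=5 > 3 → no swap
j=6: data[6]=5 > 3 → no swap
j=7: data[7]=4 > 3 → no swap
final swap data[3],data[8] → [3,3,3,3,4,5,5,4,4]; return 3

4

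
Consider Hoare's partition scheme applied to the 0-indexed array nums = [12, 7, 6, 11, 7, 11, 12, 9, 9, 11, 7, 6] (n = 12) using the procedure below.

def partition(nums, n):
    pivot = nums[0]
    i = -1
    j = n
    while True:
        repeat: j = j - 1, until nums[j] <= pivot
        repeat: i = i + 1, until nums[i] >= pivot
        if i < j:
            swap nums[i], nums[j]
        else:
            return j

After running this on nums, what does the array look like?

pivot = nums[0] = 12; i = -1, j = 12
j→11 (nums[11]=6≤12), i→0 (nums[0]=12≥12); i<j, swap → [6, 7, 6, 11, 7, 11, 12, 9, 9, 11, 7, 12]
j→10 (nums[10]=7≤12), i→6 (nums[6]=12≥12); i<j, swap → [6, 7, 6, 11, 7, 11, 7, 9, 9, 11, 12, 12]
j→9, i→10; i≥j, return j=9. nums = [6, 7, 6, 11, 7, 11, 7, 9, 9, 11, 12, 12]

[6, 7, 6, 11, 7, 11, 7, 9, 9, 11, 12, 12]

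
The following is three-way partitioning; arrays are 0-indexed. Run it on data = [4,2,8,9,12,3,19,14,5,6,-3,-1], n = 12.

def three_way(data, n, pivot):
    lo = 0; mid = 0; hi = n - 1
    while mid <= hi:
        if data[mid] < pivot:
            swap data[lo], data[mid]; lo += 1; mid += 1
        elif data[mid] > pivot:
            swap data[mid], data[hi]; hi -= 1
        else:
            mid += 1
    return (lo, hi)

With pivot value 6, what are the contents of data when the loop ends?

[4,2,-1,-3,3,5,6,14,19,12,9,8]

pivot = 6; lo=0, mid=0, hi=11
data[mid]=4<6: swap data[0],data[0]; lo=1,mid=1 → [4,2,8,9,12,3,19,14,5,6,-3,-1]
data[mid]=2<6: swap data[1],data[1]; lo=2,mid=2 → [4,2,8,9,12,3,19,14,5,6,-3,-1]
data[mid]=8>6: swap data[2],data[11]; hi=10 → [4,2,-1,9,12,3,19,14,5,6,-3,8]
data[mid]=-1<6: swap data[2],data[2]; lo=3,mid=3 → [4,2,-1,9,12,3,19,14,5,6,-3,8]
data[mid]=9>6: swap data[3],data[10]; hi=9 → [4,2,-1,-3,12,3,19,14,5,6,9,8]
data[mid]=-3<6: swap data[3],data[3]; lo=4,mid=4 → [4,2,-1,-3,12,3,19,14,5,6,9,8]
data[mid]=12>6: swap data[4],data[9]; hi=8 → [4,2,-1,-3,6,3,19,14,5,12,9,8]
data[mid]=6=6: mid=5
data[mid]=3<6: swap data[4],data[5]; lo=5,mid=6 → [4,2,-1,-3,3,6,19,14,5,12,9,8]
data[mid]=19>6: swap data[6],data[8]; hi=7 → [4,2,-1,-3,3,6,5,14,19,12,9,8]
data[mid]=5<6: swap data[5],data[6]; lo=6,mid=7 → [4,2,-1,-3,3,5,6,14,19,12,9,8]
data[mid]=14>6: swap data[7],data[7]; hi=6 → [4,2,-1,-3,3,5,6,14,19,12,9,8]
end: lo=6, hi=6; data = [4,2,-1,-3,3,5,6,14,19,12,9,8]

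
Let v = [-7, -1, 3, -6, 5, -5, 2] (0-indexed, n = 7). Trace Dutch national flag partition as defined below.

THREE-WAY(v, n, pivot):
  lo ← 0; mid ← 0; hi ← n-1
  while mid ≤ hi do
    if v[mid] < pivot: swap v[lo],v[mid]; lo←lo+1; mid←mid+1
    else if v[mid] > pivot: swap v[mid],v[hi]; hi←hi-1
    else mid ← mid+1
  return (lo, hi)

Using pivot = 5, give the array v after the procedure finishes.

lo=0 mid=0 hi=6
-7<5: swap(0,0), lo=1 mid=1 ⇒ [-7, -1, 3, -6, 5, -5, 2]
-1<5: swap(1,1), lo=2 mid=2 ⇒ [-7, -1, 3, -6, 5, -5, 2]
3<5: swap(2,2), lo=3 mid=3 ⇒ [-7, -1, 3, -6, 5, -5, 2]
-6<5: swap(3,3), lo=4 mid=4 ⇒ [-7, -1, 3, -6, 5, -5, 2]
5=5: mid=5
-5<5: swap(4,5), lo=5 mid=6 ⇒ [-7, -1, 3, -6, -5, 5, 2]
2<5: swap(5,6), lo=6 mid=7 ⇒ [-7, -1, 3, -6, -5, 2, 5]
done. lo=6 hi=6; v=[-7, -1, 3, -6, -5, 2, 5]

[-7, -1, 3, -6, -5, 2, 5]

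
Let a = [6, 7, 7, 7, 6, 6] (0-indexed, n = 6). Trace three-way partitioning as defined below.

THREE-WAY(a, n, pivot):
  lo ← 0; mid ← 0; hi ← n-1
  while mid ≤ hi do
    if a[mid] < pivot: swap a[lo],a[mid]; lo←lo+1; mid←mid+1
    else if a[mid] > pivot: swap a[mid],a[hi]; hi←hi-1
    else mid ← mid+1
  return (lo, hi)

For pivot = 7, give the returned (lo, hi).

lo=0 mid=0 hi=5
6<7: swap(0,0), lo=1 mid=1 ⇒ [6, 7, 7, 7, 6, 6]
7=7: mid=2
7=7: mid=3
7=7: mid=4
6<7: swap(1,4), lo=2 mid=5 ⇒ [6, 6, 7, 7, 7, 6]
6<7: swap(2,5), lo=3 mid=6 ⇒ [6, 6, 6, 7, 7, 7]
done. lo=3 hi=5; a=[6, 6, 6, 7, 7, 7]

(3, 5)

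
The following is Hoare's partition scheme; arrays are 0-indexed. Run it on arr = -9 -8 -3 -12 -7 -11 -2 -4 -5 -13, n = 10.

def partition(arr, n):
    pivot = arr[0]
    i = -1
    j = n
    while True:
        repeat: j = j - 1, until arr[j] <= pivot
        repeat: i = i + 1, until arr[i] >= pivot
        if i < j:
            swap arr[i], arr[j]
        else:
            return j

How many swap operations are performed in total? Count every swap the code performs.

pivot = arr[0] = -9; i = -1, j = 10
j→9 (arr[9]=-13≤-9), i→0 (arr[0]=-9≥-9); i<j, swap → -13 -8 -3 -12 -7 -11 -2 -4 -5 -9
j→5 (arr[5]=-11≤-9), i→1 (arr[1]=-8≥-9); i<j, swap → -13 -11 -3 -12 -7 -8 -2 -4 -5 -9
j→3 (arr[3]=-12≤-9), i→2 (arr[2]=-3≥-9); i<j, swap → -13 -11 -12 -3 -7 -8 -2 -4 -5 -9
j→2, i→3; i≥j, return j=2. arr = -13 -11 -12 -3 -7 -8 -2 -4 -5 -9

3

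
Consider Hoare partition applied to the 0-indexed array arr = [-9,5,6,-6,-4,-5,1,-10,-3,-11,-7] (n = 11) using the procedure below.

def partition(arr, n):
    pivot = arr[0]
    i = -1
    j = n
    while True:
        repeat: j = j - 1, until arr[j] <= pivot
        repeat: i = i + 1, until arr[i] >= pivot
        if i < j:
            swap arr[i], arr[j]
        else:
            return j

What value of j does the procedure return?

pivot=-9
j stops at 9 (-11), i stops at 0 (-9); swap ⇒ [-11,5,6,-6,-4,-5,1,-10,-3,-9,-7]
j stops at 7 (-10), i stops at 1 (5); swap ⇒ [-11,-10,6,-6,-4,-5,1,5,-3,-9,-7]
j stops at 1, i stops at 2; i≥j ⇒ return 1. arr=[-11,-10,6,-6,-4,-5,1,5,-3,-9,-7]

1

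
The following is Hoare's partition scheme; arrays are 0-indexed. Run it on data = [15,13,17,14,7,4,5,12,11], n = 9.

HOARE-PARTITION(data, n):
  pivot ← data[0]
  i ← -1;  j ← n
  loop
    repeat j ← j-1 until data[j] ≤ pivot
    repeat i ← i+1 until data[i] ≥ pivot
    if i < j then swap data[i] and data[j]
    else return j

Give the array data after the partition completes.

[11,13,12,14,7,4,5,17,15]

pivot = data[0] = 15; i = -1, j = 9
j→8 (data[8]=11≤15), i→0 (data[0]=15≥15); i<j, swap → [11,13,17,14,7,4,5,12,15]
j→7 (data[7]=12≤15), i→2 (data[2]=17≥15); i<j, swap → [11,13,12,14,7,4,5,17,15]
j→6, i→7; i≥j, return j=6. data = [11,13,12,14,7,4,5,17,15]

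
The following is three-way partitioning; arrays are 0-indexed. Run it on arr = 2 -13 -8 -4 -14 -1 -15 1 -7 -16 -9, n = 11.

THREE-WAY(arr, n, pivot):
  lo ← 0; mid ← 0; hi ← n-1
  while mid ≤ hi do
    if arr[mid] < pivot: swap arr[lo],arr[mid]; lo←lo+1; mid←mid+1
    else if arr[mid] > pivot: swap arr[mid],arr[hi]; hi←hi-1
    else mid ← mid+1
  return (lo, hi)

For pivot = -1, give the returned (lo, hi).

lo=0 mid=0 hi=10
2>-1: swap(0,10), hi=9 ⇒ -9 -13 -8 -4 -14 -1 -15 1 -7 -16 2
-9<-1: swap(0,0), lo=1 mid=1 ⇒ -9 -13 -8 -4 -14 -1 -15 1 -7 -16 2
-13<-1: swap(1,1), lo=2 mid=2 ⇒ -9 -13 -8 -4 -14 -1 -15 1 -7 -16 2
-8<-1: swap(2,2), lo=3 mid=3 ⇒ -9 -13 -8 -4 -14 -1 -15 1 -7 -16 2
-4<-1: swap(3,3), lo=4 mid=4 ⇒ -9 -13 -8 -4 -14 -1 -15 1 -7 -16 2
-14<-1: swap(4,4), lo=5 mid=5 ⇒ -9 -13 -8 -4 -14 -1 -15 1 -7 -16 2
-1=-1: mid=6
-15<-1: swap(5,6), lo=6 mid=7 ⇒ -9 -13 -8 -4 -14 -15 -1 1 -7 -16 2
1>-1: swap(7,9), hi=8 ⇒ -9 -13 -8 -4 -14 -15 -1 -16 -7 1 2
-16<-1: swap(6,7), lo=7 mid=8 ⇒ -9 -13 -8 -4 -14 -15 -16 -1 -7 1 2
-7<-1: swap(7,8), lo=8 mid=9 ⇒ -9 -13 -8 -4 -14 -15 -16 -7 -1 1 2
done. lo=8 hi=8; arr=-9 -13 -8 -4 -14 -15 -16 -7 -1 1 2

(8, 8)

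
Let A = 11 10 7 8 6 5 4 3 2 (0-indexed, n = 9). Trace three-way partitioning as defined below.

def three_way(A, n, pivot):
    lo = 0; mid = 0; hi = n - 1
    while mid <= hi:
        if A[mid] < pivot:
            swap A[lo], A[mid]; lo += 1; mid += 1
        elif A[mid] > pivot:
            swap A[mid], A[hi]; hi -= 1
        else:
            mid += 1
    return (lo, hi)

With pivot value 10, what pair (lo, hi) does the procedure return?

(7, 7)

pivot = 10; lo=0, mid=0, hi=8
A[mid]=11>10: swap A[0],A[8]; hi=7 → 2 10 7 8 6 5 4 3 11
A[mid]=2<10: swap A[0],A[0]; lo=1,mid=1 → 2 10 7 8 6 5 4 3 11
A[mid]=10=10: mid=2
A[mid]=7<10: swap A[1],A[2]; lo=2,mid=3 → 2 7 10 8 6 5 4 3 11
A[mid]=8<10: swap A[2],A[3]; lo=3,mid=4 → 2 7 8 10 6 5 4 3 11
A[mid]=6<10: swap A[3],A[4]; lo=4,mid=5 → 2 7 8 6 10 5 4 3 11
A[mid]=5<10: swap A[4],A[5]; lo=5,mid=6 → 2 7 8 6 5 10 4 3 11
A[mid]=4<10: swap A[5],A[6]; lo=6,mid=7 → 2 7 8 6 5 4 10 3 11
A[mid]=3<10: swap A[6],A[7]; lo=7,mid=8 → 2 7 8 6 5 4 3 10 11
end: lo=7, hi=7; A = 2 7 8 6 5 4 3 10 11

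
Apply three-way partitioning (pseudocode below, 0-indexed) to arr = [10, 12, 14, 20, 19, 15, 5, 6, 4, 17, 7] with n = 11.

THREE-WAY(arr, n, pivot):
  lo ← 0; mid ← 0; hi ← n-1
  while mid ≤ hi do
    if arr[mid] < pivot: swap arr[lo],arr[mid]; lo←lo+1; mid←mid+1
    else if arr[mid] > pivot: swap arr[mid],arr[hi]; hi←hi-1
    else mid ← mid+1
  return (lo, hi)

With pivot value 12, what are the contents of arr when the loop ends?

[10, 7, 4, 6, 5, 12, 15, 19, 17, 20, 14]

lo=0 mid=0 hi=10
10<12: swap(0,0), lo=1 mid=1 ⇒ [10, 12, 14, 20, 19, 15, 5, 6, 4, 17, 7]
12=12: mid=2
14>12: swap(2,10), hi=9 ⇒ [10, 12, 7, 20, 19, 15, 5, 6, 4, 17, 14]
7<12: swap(1,2), lo=2 mid=3 ⇒ [10, 7, 12, 20, 19, 15, 5, 6, 4, 17, 14]
20>12: swap(3,9), hi=8 ⇒ [10, 7, 12, 17, 19, 15, 5, 6, 4, 20, 14]
17>12: swap(3,8), hi=7 ⇒ [10, 7, 12, 4, 19, 15, 5, 6, 17, 20, 14]
4<12: swap(2,3), lo=3 mid=4 ⇒ [10, 7, 4, 12, 19, 15, 5, 6, 17, 20, 14]
19>12: swap(4,7), hi=6 ⇒ [10, 7, 4, 12, 6, 15, 5, 19, 17, 20, 14]
6<12: swap(3,4), lo=4 mid=5 ⇒ [10, 7, 4, 6, 12, 15, 5, 19, 17, 20, 14]
15>12: swap(5,6), hi=5 ⇒ [10, 7, 4, 6, 12, 5, 15, 19, 17, 20, 14]
5<12: swap(4,5), lo=5 mid=6 ⇒ [10, 7, 4, 6, 5, 12, 15, 19, 17, 20, 14]
done. lo=5 hi=5; arr=[10, 7, 4, 6, 5, 12, 15, 19, 17, 20, 14]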